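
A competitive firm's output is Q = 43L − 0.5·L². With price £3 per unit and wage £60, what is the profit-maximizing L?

L* = 23

The marginal product of L is MP_L = 43 − L.
A price-taking firm hires until the value of the marginal product equals the wage: P·MP_L = w, so 3·(43 − L) = 60.
Then 43 − L = 20, giving L = 23.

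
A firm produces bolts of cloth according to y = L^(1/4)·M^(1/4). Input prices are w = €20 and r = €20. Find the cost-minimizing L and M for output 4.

Cost minimization requires the marginal rate of technical substitution to equal the input-price ratio: MP_L/MP_M = w/r.
Here MP_L/MP_M = (1/4)·(M/L)/(1/4) = (M/L). Setting this equal to 20/20 = 1 gives M = L.
Substituting into y = 4: L^(1/4)·(L)^(1/4) = 4.
Solving, L = 16 and M = 16.

L* = 16, M* = 16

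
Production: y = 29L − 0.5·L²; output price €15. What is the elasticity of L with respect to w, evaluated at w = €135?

ε = -0.45

From P·MP_L = w with MP_L = 29 − L, labor demand is L(w) = 29 − w/15.
dL/dw = −1/(15) = -1/15.
At w = 135, L = 20, so ε = (dL/dw)·(w/L) = (-1/15)·(135/20) = -0.45.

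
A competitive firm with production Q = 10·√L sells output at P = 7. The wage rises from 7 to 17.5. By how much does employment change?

ΔL = -21

From P·MP_L = w with MP_L = 5·L^(-1/2), the labor demand is L(w) = (35/w)^(2).
At w = 7: L = 25. At w = 17.5: L = 4.
ΔL = 4 − 25 = -21.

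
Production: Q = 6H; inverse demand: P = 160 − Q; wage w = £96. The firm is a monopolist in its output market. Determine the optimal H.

H* = 12

Marginal revenue from the inverse demand is MR = 160 − 2Q.
The marginal product is MP_H = 6.
A monopolist hires until marginal revenue product equals the wage: MR·MP_H = w.
(160 − 12H)·6 = 96, so H = 12.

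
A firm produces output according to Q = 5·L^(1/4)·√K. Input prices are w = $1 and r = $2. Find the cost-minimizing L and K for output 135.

Cost minimization requires the marginal rate of technical substitution to equal the input-price ratio: MP_L/MP_K = w/r.
Here MP_L/MP_K = (1/4)·(K/L)/(1/2) = 0.5·(K/L). Setting this equal to 1/2 = 0.5 gives K = L.
Substituting into Q = 135: 5·L^(1/4)·(L)^(1/2) = 135.
Solving, L = 81 and K = 81.

L* = 81, K* = 81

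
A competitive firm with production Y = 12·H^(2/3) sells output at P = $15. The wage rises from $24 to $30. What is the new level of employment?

From P·MP_H = w with MP_H = 8·H^(-1/3), the labor demand is H(w) = (120/w)^(3).
At w = 24: H = 125. At w = 30: H = 64.

H* = 64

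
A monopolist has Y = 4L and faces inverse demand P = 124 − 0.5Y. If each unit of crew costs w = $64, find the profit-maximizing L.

L* = 27

Marginal revenue from the inverse demand is MR = 124 − Y.
The marginal product is MP_L = 4.
A monopolist hires until marginal revenue product equals the wage: MR·MP_L = w.
(124 − 4L)·4 = 64, so L = 27.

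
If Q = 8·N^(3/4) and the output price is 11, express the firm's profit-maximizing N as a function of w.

MP_N = (3/4)·8·N^(-1/4) = 6·N^(-1/4).
Setting P·MP_N = w: 66·N^(-1/4) = w.
Solving for N: N^(-1/4) = w/66, so N = (66/w)^(4).

N(w) = (66/w)^(4)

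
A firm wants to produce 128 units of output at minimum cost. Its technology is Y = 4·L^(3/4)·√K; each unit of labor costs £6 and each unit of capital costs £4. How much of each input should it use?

Cost minimization requires the marginal rate of technical substitution to equal the input-price ratio: MP_L/MP_K = w/r.
Here MP_L/MP_K = (3/4)·(K/L)/(1/2) = 1.5·(K/L). Setting this equal to 6/4 = 1.5 gives K = L.
Substituting into Y = 128: 4·L^(3/4)·(L)^(1/2) = 128.
Solving, L = 16 and K = 16.

L* = 16, K* = 16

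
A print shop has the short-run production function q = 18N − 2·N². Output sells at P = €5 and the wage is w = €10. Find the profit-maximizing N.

N* = 4

The marginal product of N is MP_N = 18 − 4N.
A price-taking firm hires until the value of the marginal product equals the wage: P·MP_N = w, so 5·(18 − 4N) = 10.
Then 18 − 4N = 2, giving N = 4.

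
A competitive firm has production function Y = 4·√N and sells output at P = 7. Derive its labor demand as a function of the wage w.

N(w) = 196/w²

MP_N = (1/2)·4·N^(-1/2) = 2·N^(-1/2).
Setting P·MP_N = w: 14·N^(-1/2) = w.
Solving for N: N^(-1/2) = w/14, so N = (14/w)^(2).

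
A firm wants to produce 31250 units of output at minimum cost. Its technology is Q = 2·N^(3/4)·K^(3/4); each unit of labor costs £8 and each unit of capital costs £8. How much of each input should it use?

Cost minimization requires the marginal rate of technical substitution to equal the input-price ratio: MP_N/MP_K = w/r.
Here MP_N/MP_K = (3/4)·(K/N)/(3/4) = (K/N). Setting this equal to 8/8 = 1 gives K = N.
Substituting into Q = 31250: 2·N^(3/4)·(N)^(3/4) = 31250.
Solving, N = 625 and K = 625.

N* = 625, K* = 625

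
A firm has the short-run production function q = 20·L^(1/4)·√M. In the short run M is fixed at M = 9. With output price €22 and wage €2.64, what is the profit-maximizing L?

L* = 625

With M = 9, MP_L = (1/4)·20·L^(-3/4)·9^(1/2) = 15·L^(-3/4).
Profit maximization for a price taker requires P·MP_L = w: 22·15·L^(-3/4) = 2.64.
So L^(-3/4) = 0.008, which gives L = 625.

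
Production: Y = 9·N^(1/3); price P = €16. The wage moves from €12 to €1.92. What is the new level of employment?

From P·MP_N = w with MP_N = 3·N^(-2/3), the labor demand is N(w) = (48/w)^(3/2).
At w = 12: N = 8. At w = 1.92: N = 125.

N* = 125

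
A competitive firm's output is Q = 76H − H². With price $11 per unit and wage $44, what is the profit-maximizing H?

The marginal product of H is MP_H = 76 − 2H.
A price-taking firm hires until the value of the marginal product equals the wage: P·MP_H = w, so 11·(76 − 2H) = 44.
Then 76 − 2H = 4, giving H = 36.

H* = 36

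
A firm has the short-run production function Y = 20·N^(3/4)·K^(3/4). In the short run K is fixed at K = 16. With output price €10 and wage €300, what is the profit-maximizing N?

With K = 16, MP_N = (3/4)·20·N^(-1/4)·16^(3/4) = 120·N^(-1/4).
Profit maximization for a price taker requires P·MP_N = w: 10·120·N^(-1/4) = 300.
So N^(-1/4) = 0.25, which gives N = 256.

N* = 256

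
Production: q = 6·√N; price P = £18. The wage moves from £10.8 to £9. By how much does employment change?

ΔN = 11

From P·MP_N = w with MP_N = 3·N^(-1/2), the labor demand is N(w) = (54/w)^(2).
At w = 10.8: N = 25. At w = 9: N = 36.
ΔN = 36 − 25 = 11.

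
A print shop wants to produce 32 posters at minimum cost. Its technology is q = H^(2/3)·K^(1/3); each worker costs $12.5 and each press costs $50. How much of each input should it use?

H* = 64, K* = 8

Cost minimization requires the marginal rate of technical substitution to equal the input-price ratio: MP_H/MP_K = w/r.
Here MP_H/MP_K = (2/3)·(K/H)/(1/3) = 2·(K/H). Setting this equal to 12.5/50 = 0.25 gives K = 0.125H.
Substituting into q = 32: H^(2/3)·(0.125H)^(1/3) = 32.
Solving, H = 64 and K = 8.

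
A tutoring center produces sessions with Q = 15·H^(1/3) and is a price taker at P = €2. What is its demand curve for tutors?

H(w) = (10/w)^(3/2)

MP_H = (1/3)·15·H^(-2/3) = 5·H^(-2/3).
Setting P·MP_H = w: 10·H^(-2/3) = w.
Solving for H: H^(-2/3) = w/10, so H = (10/w)^(3/2).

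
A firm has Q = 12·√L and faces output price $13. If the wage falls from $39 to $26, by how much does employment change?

From P·MP_L = w with MP_L = 6·L^(-1/2), the labor demand is L(w) = (78/w)^(2).
At w = 39: L = 4. At w = 26: L = 9.
ΔL = 9 − 4 = 5.

ΔL = 5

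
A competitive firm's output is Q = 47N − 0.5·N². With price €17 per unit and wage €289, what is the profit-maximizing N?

N* = 30

The marginal product of N is MP_N = 47 − N.
A price-taking firm hires until the value of the marginal product equals the wage: P·MP_N = w, so 17·(47 − N) = 289.
Then 47 − N = 17, giving N = 30.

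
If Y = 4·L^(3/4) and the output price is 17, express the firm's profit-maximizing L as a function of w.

L(w) = 6765201/w^(4)

MP_L = (3/4)·4·L^(-1/4) = 3·L^(-1/4).
Setting P·MP_L = w: 51·L^(-1/4) = w.
Solving for L: L^(-1/4) = w/51, so L = (51/w)^(4).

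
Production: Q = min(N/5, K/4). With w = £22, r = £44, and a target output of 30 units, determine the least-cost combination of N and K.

N* = 150, K* = 120

With a fixed-proportions technology, the cost-minimizing bundle uses no slack in either input: N/5 = K/4 = Q.
So N = 5·30 = 150 and K = 4·30 = 120.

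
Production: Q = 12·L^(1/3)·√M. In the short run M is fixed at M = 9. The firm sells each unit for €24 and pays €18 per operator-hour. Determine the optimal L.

L* = 64

With M = 9, MP_L = (1/3)·12·L^(-2/3)·9^(1/2) = 12·L^(-2/3).
Profit maximization for a price taker requires P·MP_L = w: 24·12·L^(-2/3) = 18.
So L^(-2/3) = 0.0625, which gives L = 64.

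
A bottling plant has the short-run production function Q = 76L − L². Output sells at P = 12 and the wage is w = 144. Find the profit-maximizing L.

L* = 32

The marginal product of L is MP_L = 76 − 2L.
A price-taking firm hires until the value of the marginal product equals the wage: P·MP_L = w, so 12·(76 − 2L) = 144.
Then 76 − 2L = 12, giving L = 32.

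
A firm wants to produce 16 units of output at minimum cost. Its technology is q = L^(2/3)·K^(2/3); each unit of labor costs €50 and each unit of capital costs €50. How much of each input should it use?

L* = 8, K* = 8

Cost minimization requires the marginal rate of technical substitution to equal the input-price ratio: MP_L/MP_K = w/r.
Here MP_L/MP_K = (2/3)·(K/L)/(2/3) = (K/L). Setting this equal to 50/50 = 1 gives K = L.
Substituting into q = 16: L^(2/3)·(L)^(2/3) = 16.
Solving, L = 8 and K = 8.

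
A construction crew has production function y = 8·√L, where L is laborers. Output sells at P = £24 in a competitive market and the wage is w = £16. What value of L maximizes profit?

MP_L = (1/2)·8·L^(-1/2) = 4·L^(-1/2).
Profit maximization for a price taker requires P·MP_L = w: 24·4·L^(-1/2) = 16.
So L^(-1/2) = 1/6, which gives L = 36.

L* = 36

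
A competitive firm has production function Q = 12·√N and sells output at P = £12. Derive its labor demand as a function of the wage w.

MP_N = (1/2)·12·N^(-1/2) = 6·N^(-1/2).
Setting P·MP_N = w: 72·N^(-1/2) = w.
Solving for N: N^(-1/2) = w/72, so N = (72/w)^(2).

N(w) = 5184/w²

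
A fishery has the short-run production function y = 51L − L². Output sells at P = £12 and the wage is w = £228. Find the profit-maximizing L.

The marginal product of L is MP_L = 51 − 2L.
A price-taking firm hires until the value of the marginal product equals the wage: P·MP_L = w, so 12·(51 − 2L) = 228.
Then 51 − 2L = 19, giving L = 16.

L* = 16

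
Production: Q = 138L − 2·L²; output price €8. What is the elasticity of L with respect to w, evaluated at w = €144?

From P·MP_L = w with MP_L = 138 − 4L, labor demand is L(w) = (138 − w/8)/4.
dL/dw = −1/(32) = -0.03125.
At w = 144, L = 30, so ε = (dL/dw)·(w/L) = (-0.03125)·(144/30) = -0.15.

ε = -0.15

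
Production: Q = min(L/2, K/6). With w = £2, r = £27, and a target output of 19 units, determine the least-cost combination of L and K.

With a fixed-proportions technology, the cost-minimizing bundle uses no slack in either input: L/2 = K/6 = Q.
So L = 2·19 = 38 and K = 6·19 = 114.

L* = 38, K* = 114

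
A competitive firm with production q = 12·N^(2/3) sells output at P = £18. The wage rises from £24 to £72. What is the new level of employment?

From P·MP_N = w with MP_N = 8·N^(-1/3), the labor demand is N(w) = (144/w)^(3).
At w = 24: N = 216. At w = 72: N = 8.

N* = 8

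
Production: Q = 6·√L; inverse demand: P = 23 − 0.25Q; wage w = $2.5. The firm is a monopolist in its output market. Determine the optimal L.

L* = 36

Marginal revenue from the inverse demand is MR = 23 − 0.5Q.
The marginal product is MP_L = 3·L^(-1/2).
A monopolist hires until marginal revenue product equals the wage: MR·MP_L = w.
At L, Q = 6·√L. Substituting and solving: (23 − 3·√L)·3·L^(-1/2) = 2.5 gives L = 36.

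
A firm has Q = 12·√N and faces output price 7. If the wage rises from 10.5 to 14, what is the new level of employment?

N* = 9

From P·MP_N = w with MP_N = 6·N^(-1/2), the labor demand is N(w) = (42/w)^(2).
At w = 10.5: N = 16. At w = 14: N = 9.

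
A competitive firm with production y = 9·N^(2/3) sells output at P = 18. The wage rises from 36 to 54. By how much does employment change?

ΔN = -19

From P·MP_N = w with MP_N = 6·N^(-1/3), the labor demand is N(w) = (108/w)^(3).
At w = 36: N = 27. At w = 54: N = 8.
ΔN = 8 − 27 = -19.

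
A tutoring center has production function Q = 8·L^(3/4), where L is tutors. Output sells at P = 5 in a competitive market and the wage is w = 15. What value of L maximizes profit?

MP_L = (3/4)·8·L^(-1/4) = 6·L^(-1/4).
Profit maximization for a price taker requires P·MP_L = w: 5·6·L^(-1/4) = 15.
So L^(-1/4) = 0.5, which gives L = 16.

L* = 16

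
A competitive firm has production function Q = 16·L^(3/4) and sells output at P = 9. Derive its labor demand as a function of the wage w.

L(w) = (108/w)^(4)

MP_L = (3/4)·16·L^(-1/4) = 12·L^(-1/4).
Setting P·MP_L = w: 108·L^(-1/4) = w.
Solving for L: L^(-1/4) = w/108, so L = (108/w)^(4).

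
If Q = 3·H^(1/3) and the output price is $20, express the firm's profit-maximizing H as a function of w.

H(w) = (20/w)^(3/2)

MP_H = (1/3)·3·H^(-2/3) = H^(-2/3).
Setting P·MP_H = w: 20·H^(-2/3) = w.
Solving for H: H^(-2/3) = w/20, so H = (20/w)^(3/2).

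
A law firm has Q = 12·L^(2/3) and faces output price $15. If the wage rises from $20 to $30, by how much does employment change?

ΔL = -152

From P·MP_L = w with MP_L = 8·L^(-1/3), the labor demand is L(w) = (120/w)^(3).
At w = 20: L = 216. At w = 30: L = 64.
ΔL = 64 − 216 = -152.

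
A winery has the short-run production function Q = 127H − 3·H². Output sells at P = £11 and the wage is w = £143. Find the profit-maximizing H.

The marginal product of H is MP_H = 127 − 6H.
A price-taking firm hires until the value of the marginal product equals the wage: P·MP_H = w, so 11·(127 − 6H) = 143.
Then 127 − 6H = 13, giving H = 19.

H* = 19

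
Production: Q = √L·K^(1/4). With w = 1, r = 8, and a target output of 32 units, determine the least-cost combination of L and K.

Cost minimization requires the marginal rate of technical substitution to equal the input-price ratio: MP_L/MP_K = w/r.
Here MP_L/MP_K = (1/2)·(K/L)/(1/4) = 2·(K/L). Setting this equal to 1/8 = 0.125 gives K = 0.0625L.
Substituting into Q = 32: L^(1/2)·(0.0625L)^(1/4) = 32.
Solving, L = 256 and K = 16.

L* = 256, K* = 16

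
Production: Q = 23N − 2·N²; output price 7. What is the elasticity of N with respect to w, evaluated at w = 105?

ε = -1.875

From P·MP_N = w with MP_N = 23 − 4N, labor demand is N(w) = (23 − w/7)/4.
dN/dw = −1/(28) = -1/28.
At w = 105, N = 2, so ε = (dN/dw)·(w/N) = (-1/28)·(105/2) = -1.875.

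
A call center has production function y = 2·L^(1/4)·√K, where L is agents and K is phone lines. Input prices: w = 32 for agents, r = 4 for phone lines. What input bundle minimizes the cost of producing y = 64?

L* = 16, K* = 256

Cost minimization requires the marginal rate of technical substitution to equal the input-price ratio: MP_L/MP_K = w/r.
Here MP_L/MP_K = (1/4)·(K/L)/(1/2) = 0.5·(K/L). Setting this equal to 32/4 = 8 gives K = 16L.
Substituting into y = 64: 2·L^(1/4)·(16L)^(1/2) = 64.
Solving, L = 16 and K = 256.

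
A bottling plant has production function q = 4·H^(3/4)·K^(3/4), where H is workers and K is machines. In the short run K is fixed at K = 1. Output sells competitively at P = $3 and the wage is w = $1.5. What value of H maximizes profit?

H* = 1296

With K = 1, MP_H = (3/4)·4·H^(-1/4)·1^(3/4) = 3·H^(-1/4).
Profit maximization for a price taker requires P·MP_H = w: 3·3·H^(-1/4) = 1.5.
So H^(-1/4) = 1/6, which gives H = 1296.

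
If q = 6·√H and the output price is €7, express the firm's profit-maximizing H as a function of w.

MP_H = (1/2)·6·H^(-1/2) = 3·H^(-1/2).
Setting P·MP_H = w: 21·H^(-1/2) = w.
Solving for H: H^(-1/2) = w/21, so H = (21/w)^(2).

H(w) = 441/w²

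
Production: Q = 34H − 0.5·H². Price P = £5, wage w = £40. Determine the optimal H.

The marginal product of H is MP_H = 34 − H.
A price-taking firm hires until the value of the marginal product equals the wage: P·MP_H = w, so 5·(34 − H) = 40.
Then 34 − H = 8, giving H = 26.

H* = 26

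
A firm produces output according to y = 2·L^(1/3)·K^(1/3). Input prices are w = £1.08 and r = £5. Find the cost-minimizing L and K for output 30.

Cost minimization requires the marginal rate of technical substitution to equal the input-price ratio: MP_L/MP_K = w/r.
Here MP_L/MP_K = (1/3)·(K/L)/(1/3) = (K/L). Setting this equal to 1.08/5 = 0.216 gives K = 0.216L.
Substituting into y = 30: 2·L^(1/3)·(0.216L)^(1/3) = 30.
Solving, L = 125 and K = 27.

L* = 125, K* = 27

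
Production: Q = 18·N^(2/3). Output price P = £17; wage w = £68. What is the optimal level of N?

MP_N = (2/3)·18·N^(-1/3) = 12·N^(-1/3).
Profit maximization for a price taker requires P·MP_N = w: 17·12·N^(-1/3) = 68.
So N^(-1/3) = 1/3, which gives N = 27.

N* = 27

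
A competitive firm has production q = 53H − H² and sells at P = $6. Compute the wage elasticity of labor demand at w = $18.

ε = -0.06

From P·MP_H = w with MP_H = 53 − 2H, labor demand is H(w) = (53 − w/6)/2.
dH/dw = −1/(12) = -1/12.
At w = 18, H = 25, so ε = (dH/dw)·(w/H) = (-1/12)·(18/25) = -0.06.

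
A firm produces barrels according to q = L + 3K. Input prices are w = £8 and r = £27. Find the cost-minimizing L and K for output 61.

L* = 61, K* = 0

The inputs are perfect substitutes, so the firm uses whichever has the lower cost per unit of output.
Cost per unit of output via L is 8; via K it is 9. L is cheaper.
Producing q = 61 with L alone: L = 61, K = 0.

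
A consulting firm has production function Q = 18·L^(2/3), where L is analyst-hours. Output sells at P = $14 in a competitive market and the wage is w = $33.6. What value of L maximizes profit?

L* = 125

MP_L = (2/3)·18·L^(-1/3) = 12·L^(-1/3).
Profit maximization for a price taker requires P·MP_L = w: 14·12·L^(-1/3) = 33.6.
So L^(-1/3) = 0.2, which gives L = 125.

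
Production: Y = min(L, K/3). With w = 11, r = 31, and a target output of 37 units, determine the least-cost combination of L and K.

L* = 37, K* = 111

With a fixed-proportions technology, the cost-minimizing bundle uses no slack in either input: L = K/3 = Y.
So L = 37 and K = 3·37 = 111.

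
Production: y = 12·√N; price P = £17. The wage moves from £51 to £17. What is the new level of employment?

N* = 36

From P·MP_N = w with MP_N = 6·N^(-1/2), the labor demand is N(w) = (102/w)^(2).
At w = 51: N = 4. At w = 17: N = 36.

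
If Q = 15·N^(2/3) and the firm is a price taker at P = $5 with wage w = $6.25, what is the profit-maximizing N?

N* = 512

MP_N = (2/3)·15·N^(-1/3) = 10·N^(-1/3).
Profit maximization for a price taker requires P·MP_N = w: 5·10·N^(-1/3) = 6.25.
So N^(-1/3) = 0.125, which gives N = 512.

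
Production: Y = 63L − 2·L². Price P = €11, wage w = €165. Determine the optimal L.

The marginal product of L is MP_L = 63 − 4L.
A price-taking firm hires until the value of the marginal product equals the wage: P·MP_L = w, so 11·(63 − 4L) = 165.
Then 63 − 4L = 15, giving L = 12.

L* = 12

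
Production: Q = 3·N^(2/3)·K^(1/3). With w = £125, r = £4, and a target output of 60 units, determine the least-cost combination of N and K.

N* = 8, K* = 125

Cost minimization requires the marginal rate of technical substitution to equal the input-price ratio: MP_N/MP_K = w/r.
Here MP_N/MP_K = (2/3)·(K/N)/(1/3) = 2·(K/N). Setting this equal to 125/4 = 31.25 gives K = 15.625N.
Substituting into Q = 60: 3·N^(2/3)·(15.625N)^(1/3) = 60.
Solving, N = 8 and K = 125.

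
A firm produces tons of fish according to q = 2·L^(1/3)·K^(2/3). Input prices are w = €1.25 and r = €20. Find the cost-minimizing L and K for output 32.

Cost minimization requires the marginal rate of technical substitution to equal the input-price ratio: MP_L/MP_K = w/r.
Here MP_L/MP_K = (1/3)·(K/L)/(2/3) = 0.5·(K/L). Setting this equal to 1.25/20 = 0.0625 gives K = 0.125L.
Substituting into q = 32: 2·L^(1/3)·(0.125L)^(2/3) = 32.
Solving, L = 64 and K = 8.

L* = 64, K* = 8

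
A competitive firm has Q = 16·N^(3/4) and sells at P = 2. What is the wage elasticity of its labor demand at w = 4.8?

MP_N = (3/4)·16·N^(-1/4), so P·MP_N = w gives 24·N^(-1/4) = w.
Solving, N(w) = (24/w)^(4). This is a constant-elasticity form: N ∝ w^(−4), so ε = −4.

ε = -4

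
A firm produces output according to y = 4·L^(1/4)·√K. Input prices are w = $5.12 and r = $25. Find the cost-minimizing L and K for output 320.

L* = 625, K* = 256

Cost minimization requires the marginal rate of technical substitution to equal the input-price ratio: MP_L/MP_K = w/r.
Here MP_L/MP_K = (1/4)·(K/L)/(1/2) = 0.5·(K/L). Setting this equal to 5.12/25 = 0.2048 gives K = 0.4096L.
Substituting into y = 320: 4·L^(1/4)·(0.4096L)^(1/2) = 320.
Solving, L = 625 and K = 256.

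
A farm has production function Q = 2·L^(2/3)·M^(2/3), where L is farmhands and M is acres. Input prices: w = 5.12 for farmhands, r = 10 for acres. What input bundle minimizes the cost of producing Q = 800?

L* = 125, M* = 64

Cost minimization requires the marginal rate of technical substitution to equal the input-price ratio: MP_L/MP_M = w/r.
Here MP_L/MP_M = (2/3)·(M/L)/(2/3) = (M/L). Setting this equal to 5.12/10 = 0.512 gives M = 0.512L.
Substituting into Q = 800: 2·L^(2/3)·(0.512L)^(2/3) = 800.
Solving, L = 125 and M = 64.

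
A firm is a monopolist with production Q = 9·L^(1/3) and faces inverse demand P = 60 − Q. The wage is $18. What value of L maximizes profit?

Marginal revenue from the inverse demand is MR = 60 − 2Q.
The marginal product is MP_L = 3·L^(-2/3).
A monopolist hires until marginal revenue product equals the wage: MR·MP_L = w.
At L, Q = 9·L^(1/3). Substituting and solving: (60 − 18·L^(1/3))·3·L^(-2/3) = 18 gives L = 8.

L* = 8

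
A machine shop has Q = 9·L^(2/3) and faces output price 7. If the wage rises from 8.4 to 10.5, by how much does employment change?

ΔL = -61

From P·MP_L = w with MP_L = 6·L^(-1/3), the labor demand is L(w) = (42/w)^(3).
At w = 8.4: L = 125. At w = 10.5: L = 64.
ΔL = 64 − 125 = -61.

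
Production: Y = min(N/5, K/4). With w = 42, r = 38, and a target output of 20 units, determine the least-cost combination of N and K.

With a fixed-proportions technology, the cost-minimizing bundle uses no slack in either input: N/5 = K/4 = Y.
So N = 5·20 = 100 and K = 4·20 = 80.

N* = 100, K* = 80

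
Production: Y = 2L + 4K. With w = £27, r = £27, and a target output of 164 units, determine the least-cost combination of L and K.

The inputs are perfect substitutes, so the firm uses whichever has the lower cost per unit of output.
Cost per unit of output via L is w/2 = 13.5; via K it is r/4 = 6.75. K is cheaper.
Producing Y = 164 with K alone: L = 0, K = 41.

L* = 0, K* = 41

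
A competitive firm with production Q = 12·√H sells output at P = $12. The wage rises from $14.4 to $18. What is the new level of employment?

From P·MP_H = w with MP_H = 6·H^(-1/2), the labor demand is H(w) = (72/w)^(2).
At w = 14.4: H = 25. At w = 18: H = 16.

H* = 16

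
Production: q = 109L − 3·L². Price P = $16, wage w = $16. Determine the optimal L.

L* = 18

The marginal product of L is MP_L = 109 − 6L.
A price-taking firm hires until the value of the marginal product equals the wage: P·MP_L = w, so 16·(109 − 6L) = 16.
Then 109 − 6L = 1, giving L = 18.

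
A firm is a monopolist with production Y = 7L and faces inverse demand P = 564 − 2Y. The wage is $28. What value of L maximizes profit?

L* = 20

Marginal revenue from the inverse demand is MR = 564 − 4Y.
The marginal product is MP_L = 7.
A monopolist hires until marginal revenue product equals the wage: MR·MP_L = w.
(564 − 28L)·7 = 28, so L = 20.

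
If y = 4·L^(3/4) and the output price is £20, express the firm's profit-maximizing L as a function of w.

MP_L = (3/4)·4·L^(-1/4) = 3·L^(-1/4).
Setting P·MP_L = w: 60·L^(-1/4) = w.
Solving for L: L^(-1/4) = w/60, so L = (60/w)^(4).

L(w) = (60/w)^(4)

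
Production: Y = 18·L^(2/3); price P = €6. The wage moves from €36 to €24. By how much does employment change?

From P·MP_L = w with MP_L = 12·L^(-1/3), the labor demand is L(w) = (72/w)^(3).
At w = 36: L = 8. At w = 24: L = 27.
ΔL = 27 − 8 = 19.

ΔL = 19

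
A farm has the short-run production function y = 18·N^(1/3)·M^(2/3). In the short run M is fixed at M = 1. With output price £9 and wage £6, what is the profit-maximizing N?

N* = 27

With M = 1, MP_N = (1/3)·18·N^(-2/3)·1^(2/3) = 6·N^(-2/3).
Profit maximization for a price taker requires P·MP_N = w: 9·6·N^(-2/3) = 6.
So N^(-2/3) = 1/9, which gives N = 27.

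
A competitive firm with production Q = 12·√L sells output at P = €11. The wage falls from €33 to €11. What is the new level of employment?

From P·MP_L = w with MP_L = 6·L^(-1/2), the labor demand is L(w) = (66/w)^(2).
At w = 33: L = 4. At w = 11: L = 36.

L* = 36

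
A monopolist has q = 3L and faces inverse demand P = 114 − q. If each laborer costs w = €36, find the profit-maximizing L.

Marginal revenue from the inverse demand is MR = 114 − 2q.
The marginal product is MP_L = 3.
A monopolist hires until marginal revenue product equals the wage: MR·MP_L = w.
(114 − 6L)·3 = 36, so L = 17.

L* = 17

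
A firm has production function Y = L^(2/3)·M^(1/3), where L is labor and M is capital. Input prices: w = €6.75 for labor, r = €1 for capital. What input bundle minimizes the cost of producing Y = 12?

L* = 8, M* = 27

Cost minimization requires the marginal rate of technical substitution to equal the input-price ratio: MP_L/MP_M = w/r.
Here MP_L/MP_M = (2/3)·(M/L)/(1/3) = 2·(M/L). Setting this equal to 6.75/1 = 6.75 gives M = 3.375L.
Substituting into Y = 12: L^(2/3)·(3.375L)^(1/3) = 12.
Solving, L = 8 and M = 27.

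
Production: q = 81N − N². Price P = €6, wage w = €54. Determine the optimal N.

N* = 36

The marginal product of N is MP_N = 81 − 2N.
A price-taking firm hires until the value of the marginal product equals the wage: P·MP_N = w, so 6·(81 − 2N) = 54.
Then 81 − 2N = 9, giving N = 36.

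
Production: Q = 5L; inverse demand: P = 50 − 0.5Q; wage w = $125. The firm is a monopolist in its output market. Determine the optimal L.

Marginal revenue from the inverse demand is MR = 50 − Q.
The marginal product is MP_L = 5.
A monopolist hires until marginal revenue product equals the wage: MR·MP_L = w.
(50 − 5L)·5 = 125, so L = 5.

L* = 5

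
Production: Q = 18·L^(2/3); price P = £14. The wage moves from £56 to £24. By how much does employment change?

ΔL = 316

From P·MP_L = w with MP_L = 12·L^(-1/3), the labor demand is L(w) = (168/w)^(3).
At w = 56: L = 27. At w = 24: L = 343.
ΔL = 343 − 27 = 316.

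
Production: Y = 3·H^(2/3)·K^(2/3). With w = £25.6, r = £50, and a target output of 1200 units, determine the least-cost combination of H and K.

Cost minimization requires the marginal rate of technical substitution to equal the input-price ratio: MP_H/MP_K = w/r.
Here MP_H/MP_K = (2/3)·(K/H)/(2/3) = (K/H). Setting this equal to 25.6/50 = 0.512 gives K = 0.512H.
Substituting into Y = 1200: 3·H^(2/3)·(0.512H)^(2/3) = 1200.
Solving, H = 125 and K = 64.

H* = 125, K* = 64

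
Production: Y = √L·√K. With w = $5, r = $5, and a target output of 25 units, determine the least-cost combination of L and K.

L* = 25, K* = 25

Cost minimization requires the marginal rate of technical substitution to equal the input-price ratio: MP_L/MP_K = w/r.
Here MP_L/MP_K = (1/2)·(K/L)/(1/2) = (K/L). Setting this equal to 5/5 = 1 gives K = L.
Substituting into Y = 25: L^(1/2)·(L)^(1/2) = 25.
Solving, L = 25 and K = 25.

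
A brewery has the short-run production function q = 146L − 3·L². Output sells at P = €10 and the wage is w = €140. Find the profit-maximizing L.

The marginal product of L is MP_L = 146 − 6L.
A price-taking firm hires until the value of the marginal product equals the wage: P·MP_L = w, so 10·(146 − 6L) = 140.
Then 146 − 6L = 14, giving L = 22.

L* = 22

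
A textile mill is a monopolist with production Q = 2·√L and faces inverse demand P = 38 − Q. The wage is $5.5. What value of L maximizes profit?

Marginal revenue from the inverse demand is MR = 38 − 2Q.
The marginal product is MP_L = L^(-1/2).
A monopolist hires until marginal revenue product equals the wage: MR·MP_L = w.
At L, Q = 2·√L. Substituting and solving: (38 − 4·√L)·L^(-1/2) = 5.5 gives L = 16.

L* = 16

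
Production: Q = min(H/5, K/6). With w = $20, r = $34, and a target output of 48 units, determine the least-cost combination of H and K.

With a fixed-proportions technology, the cost-minimizing bundle uses no slack in either input: H/5 = K/6 = Q.
So H = 5·48 = 240 and K = 6·48 = 288.

H* = 240, K* = 288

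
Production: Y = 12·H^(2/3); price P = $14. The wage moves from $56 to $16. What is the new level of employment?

H* = 343

From P·MP_H = w with MP_H = 8·H^(-1/3), the labor demand is H(w) = (112/w)^(3).
At w = 56: H = 8. At w = 16: H = 343.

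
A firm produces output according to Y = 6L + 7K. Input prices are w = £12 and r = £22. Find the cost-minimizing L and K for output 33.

L* = 5.5, K* = 0

The inputs are perfect substitutes, so the firm uses whichever has the lower cost per unit of output.
Cost per unit of output via L is w/6 = 2; via K it is r/7 = 22/7. L is cheaper.
Producing Y = 33 with L alone: L = 5.5, K = 0.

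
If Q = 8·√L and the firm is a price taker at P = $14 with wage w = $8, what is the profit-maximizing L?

L* = 49

MP_L = (1/2)·8·L^(-1/2) = 4·L^(-1/2).
Profit maximization for a price taker requires P·MP_L = w: 14·4·L^(-1/2) = 8.
So L^(-1/2) = 1/7, which gives L = 49.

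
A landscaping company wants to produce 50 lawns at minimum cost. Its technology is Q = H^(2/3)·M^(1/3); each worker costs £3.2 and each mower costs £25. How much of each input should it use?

H* = 125, M* = 8

Cost minimization requires the marginal rate of technical substitution to equal the input-price ratio: MP_H/MP_M = w/r.
Here MP_H/MP_M = (2/3)·(M/H)/(1/3) = 2·(M/H). Setting this equal to 3.2/25 = 0.128 gives M = 0.064H.
Substituting into Q = 50: H^(2/3)·(0.064H)^(1/3) = 50.
Solving, H = 125 and M = 8.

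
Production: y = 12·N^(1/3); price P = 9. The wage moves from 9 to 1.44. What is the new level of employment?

From P·MP_N = w with MP_N = 4·N^(-2/3), the labor demand is N(w) = (36/w)^(3/2).
At w = 9: N = 8. At w = 1.44: N = 125.

N* = 125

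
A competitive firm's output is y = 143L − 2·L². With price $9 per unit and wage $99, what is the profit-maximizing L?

The marginal product of L is MP_L = 143 − 4L.
A price-taking firm hires until the value of the marginal product equals the wage: P·MP_L = w, so 9·(143 − 4L) = 99.
Then 143 − 4L = 11, giving L = 33.

L* = 33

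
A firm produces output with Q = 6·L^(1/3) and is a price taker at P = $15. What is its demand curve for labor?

L(w) = (30/w)^(3/2)

MP_L = (1/3)·6·L^(-2/3) = 2·L^(-2/3).
Setting P·MP_L = w: 30·L^(-2/3) = w.
Solving for L: L^(-2/3) = w/30, so L = (30/w)^(3/2).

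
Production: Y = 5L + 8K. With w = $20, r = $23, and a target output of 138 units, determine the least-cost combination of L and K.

L* = 0, K* = 17.25

The inputs are perfect substitutes, so the firm uses whichever has the lower cost per unit of output.
Cost per unit of output via L is w/5 = 4; via K it is r/8 = 2.875. K is cheaper.
Producing Y = 138 with K alone: L = 0, K = 17.25.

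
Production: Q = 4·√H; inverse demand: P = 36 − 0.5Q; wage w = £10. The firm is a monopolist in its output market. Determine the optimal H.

H* = 16

Marginal revenue from the inverse demand is MR = 36 − Q.
The marginal product is MP_H = 2·H^(-1/2).
A monopolist hires until marginal revenue product equals the wage: MR·MP_H = w.
At H, Q = 4·√H. Substituting and solving: (36 − 4·√H)·2·H^(-1/2) = 10 gives H = 16.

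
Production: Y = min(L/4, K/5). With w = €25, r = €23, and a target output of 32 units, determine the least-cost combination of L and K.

L* = 128, K* = 160

With a fixed-proportions technology, the cost-minimizing bundle uses no slack in either input: L/4 = K/5 = Y.
So L = 4·32 = 128 and K = 5·32 = 160.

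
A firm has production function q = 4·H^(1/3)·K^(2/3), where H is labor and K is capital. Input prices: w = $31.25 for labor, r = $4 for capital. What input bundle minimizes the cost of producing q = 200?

H* = 8, K* = 125

Cost minimization requires the marginal rate of technical substitution to equal the input-price ratio: MP_H/MP_K = w/r.
Here MP_H/MP_K = (1/3)·(K/H)/(2/3) = 0.5·(K/H). Setting this equal to 31.25/4 = 7.8125 gives K = 15.625H.
Substituting into q = 200: 4·H^(1/3)·(15.625H)^(2/3) = 200.
Solving, H = 8 and K = 125.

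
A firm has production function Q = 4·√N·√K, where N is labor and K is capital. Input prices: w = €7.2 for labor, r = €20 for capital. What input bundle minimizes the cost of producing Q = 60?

Cost minimization requires the marginal rate of technical substitution to equal the input-price ratio: MP_N/MP_K = w/r.
Here MP_N/MP_K = (1/2)·(K/N)/(1/2) = (K/N). Setting this equal to 7.2/20 = 0.36 gives K = 0.36N.
Substituting into Q = 60: 4·N^(1/2)·(0.36N)^(1/2) = 60.
Solving, N = 25 and K = 9.

N* = 25, K* = 9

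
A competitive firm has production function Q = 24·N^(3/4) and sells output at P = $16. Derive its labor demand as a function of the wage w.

MP_N = (3/4)·24·N^(-1/4) = 18·N^(-1/4).
Setting P·MP_N = w: 288·N^(-1/4) = w.
Solving for N: N^(-1/4) = w/288, so N = (288/w)^(4).

N(w) = (288/w)^(4)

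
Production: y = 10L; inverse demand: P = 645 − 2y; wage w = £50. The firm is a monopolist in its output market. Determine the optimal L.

Marginal revenue from the inverse demand is MR = 645 − 4y.
The marginal product is MP_L = 10.
A monopolist hires until marginal revenue product equals the wage: MR·MP_L = w.
(645 − 40L)·10 = 50, so L = 16.

L* = 16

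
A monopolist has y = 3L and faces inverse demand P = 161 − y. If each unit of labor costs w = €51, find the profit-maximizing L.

Marginal revenue from the inverse demand is MR = 161 − 2y.
The marginal product is MP_L = 3.
A monopolist hires until marginal revenue product equals the wage: MR·MP_L = w.
(161 − 6L)·3 = 51, so L = 24.

L* = 24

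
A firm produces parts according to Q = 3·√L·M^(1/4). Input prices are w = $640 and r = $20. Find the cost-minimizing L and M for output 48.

Cost minimization requires the marginal rate of technical substitution to equal the input-price ratio: MP_L/MP_M = w/r.
Here MP_L/MP_M = (1/2)·(M/L)/(1/4) = 2·(M/L). Setting this equal to 640/20 = 32 gives M = 16L.
Substituting into Q = 48: 3·L^(1/2)·(16L)^(1/4) = 48.
Solving, L = 16 and M = 256.

L* = 16, M* = 256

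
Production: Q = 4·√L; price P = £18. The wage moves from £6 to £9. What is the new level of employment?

From P·MP_L = w with MP_L = 2·L^(-1/2), the labor demand is L(w) = (36/w)^(2).
At w = 6: L = 36. At w = 9: L = 16.

L* = 16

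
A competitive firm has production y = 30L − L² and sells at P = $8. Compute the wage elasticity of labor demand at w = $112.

ε = -0.875

From P·MP_L = w with MP_L = 30 − 2L, labor demand is L(w) = (30 − w/8)/2.
dL/dw = −1/(16) = -0.0625.
At w = 112, L = 8, so ε = (dL/dw)·(w/L) = (-0.0625)·(112/8) = -0.875.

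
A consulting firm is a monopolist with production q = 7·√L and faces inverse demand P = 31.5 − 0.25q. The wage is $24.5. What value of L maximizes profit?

Marginal revenue from the inverse demand is MR = 31.5 − 0.5q.
The marginal product is MP_L = 3.5·L^(-1/2).
A monopolist hires until marginal revenue product equals the wage: MR·MP_L = w.
At L, q = 7·√L. Substituting and solving: (31.5 − 3.5·√L)·3.5·L^(-1/2) = 24.5 gives L = 9.

L* = 9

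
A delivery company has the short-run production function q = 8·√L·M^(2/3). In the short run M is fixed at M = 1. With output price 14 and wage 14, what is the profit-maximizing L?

With M = 1, MP_L = (1/2)·8·L^(-1/2)·1^(2/3) = 4·L^(-1/2).
Profit maximization for a price taker requires P·MP_L = w: 14·4·L^(-1/2) = 14.
So L^(-1/2) = 0.25, which gives L = 16.

L* = 16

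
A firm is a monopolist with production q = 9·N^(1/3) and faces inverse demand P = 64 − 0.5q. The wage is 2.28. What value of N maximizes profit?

N* = 125

Marginal revenue from the inverse demand is MR = 64 − q.
The marginal product is MP_N = 3·N^(-2/3).
A monopolist hires until marginal revenue product equals the wage: MR·MP_N = w.
At N, q = 9·N^(1/3). Substituting and solving: (64 − 9·N^(1/3))·3·N^(-2/3) = 2.28 gives N = 125.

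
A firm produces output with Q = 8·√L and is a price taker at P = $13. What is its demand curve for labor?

L(w) = 2704/w²

MP_L = (1/2)·8·L^(-1/2) = 4·L^(-1/2).
Setting P·MP_L = w: 52·L^(-1/2) = w.
Solving for L: L^(-1/2) = w/52, so L = (52/w)^(2).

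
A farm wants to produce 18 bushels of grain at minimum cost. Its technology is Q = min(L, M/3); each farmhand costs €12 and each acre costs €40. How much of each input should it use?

With a fixed-proportions technology, the cost-minimizing bundle uses no slack in either input: L = M/3 = Q.
So L = 18 and M = 3·18 = 54.

L* = 18, M* = 54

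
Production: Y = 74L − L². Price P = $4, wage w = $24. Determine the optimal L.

L* = 34

The marginal product of L is MP_L = 74 − 2L.
A price-taking firm hires until the value of the marginal product equals the wage: P·MP_L = w, so 4·(74 − 2L) = 24.
Then 74 − 2L = 6, giving L = 34.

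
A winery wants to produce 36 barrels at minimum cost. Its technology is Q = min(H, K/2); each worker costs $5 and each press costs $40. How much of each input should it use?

H* = 36, K* = 72

With a fixed-proportions technology, the cost-minimizing bundle uses no slack in either input: H = K/2 = Q.
So H = 36 and K = 2·36 = 72.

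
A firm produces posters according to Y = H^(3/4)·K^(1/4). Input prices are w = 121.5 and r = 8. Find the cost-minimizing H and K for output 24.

H* = 16, K* = 81

Cost minimization requires the marginal rate of technical substitution to equal the input-price ratio: MP_H/MP_K = w/r.
Here MP_H/MP_K = (3/4)·(K/H)/(1/4) = 3·(K/H). Setting this equal to 121.5/8 = 15.1875 gives K = 5.0625H.
Substituting into Y = 24: H^(3/4)·(5.0625H)^(1/4) = 24.
Solving, H = 16 and K = 81.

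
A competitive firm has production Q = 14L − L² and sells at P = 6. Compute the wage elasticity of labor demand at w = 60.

ε = -2.5

From P·MP_L = w with MP_L = 14 − 2L, labor demand is L(w) = (14 − w/6)/2.
dL/dw = −1/(12) = -1/12.
At w = 60, L = 2, so ε = (dL/dw)·(w/L) = (-1/12)·(60/2) = -2.5.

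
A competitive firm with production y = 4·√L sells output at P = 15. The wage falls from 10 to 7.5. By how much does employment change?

ΔL = 7

From P·MP_L = w with MP_L = 2·L^(-1/2), the labor demand is L(w) = (30/w)^(2).
At w = 10: L = 9. At w = 7.5: L = 16.
ΔL = 16 − 9 = 7.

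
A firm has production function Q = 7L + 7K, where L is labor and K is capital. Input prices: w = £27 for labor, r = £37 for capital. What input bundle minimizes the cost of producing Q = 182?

The inputs are perfect substitutes, so the firm uses whichever has the lower cost per unit of output.
Cost per unit of output via L is w/7 = 27/7; via K it is r/7 = 37/7. L is cheaper.
Producing Q = 182 with L alone: L = 26, K = 0.

L* = 26, K* = 0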